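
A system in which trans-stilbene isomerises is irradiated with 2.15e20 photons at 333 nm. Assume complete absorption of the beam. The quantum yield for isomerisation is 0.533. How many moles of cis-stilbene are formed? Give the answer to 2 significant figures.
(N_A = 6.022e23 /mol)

1.9e-4 mol

Moles of photons: 2.15e20 / 6.022e23 = 3.570e-4 mol.
Product: Φ × n_abs = 0.533 × 3.570e-4 = 1.903e-4 mol.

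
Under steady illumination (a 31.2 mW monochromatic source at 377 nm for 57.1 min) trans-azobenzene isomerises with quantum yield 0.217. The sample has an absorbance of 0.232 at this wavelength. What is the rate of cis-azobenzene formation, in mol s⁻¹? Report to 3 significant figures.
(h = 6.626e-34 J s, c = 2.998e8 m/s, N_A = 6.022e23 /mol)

8.83e-9 mol s⁻¹

Photon energy at 377 nm: hc/λ = (6.626e-34)(2.998e8)/(377e-9) = 5.269e-19 J.
Energy delivered: (31.2 mW)(3426 s) = 106.9 J.
Photons incident: 106.9 / 5.269e-19 = 2.029e20, i.e. 2.029e20/6.022e23 = 3.369e-4 mol.
Fraction absorbed: 1 − 10^(−0.232) = 0.4139.
Photons absorbed: 0.4139 × 3.369e-4 = 1.394e-4 mol.
Product formed: 0.217 × 1.394e-4 = 3.025e-5 mol.
Rate: 3.025e-5 / 3426 s = 8.83e-9 mol s⁻¹.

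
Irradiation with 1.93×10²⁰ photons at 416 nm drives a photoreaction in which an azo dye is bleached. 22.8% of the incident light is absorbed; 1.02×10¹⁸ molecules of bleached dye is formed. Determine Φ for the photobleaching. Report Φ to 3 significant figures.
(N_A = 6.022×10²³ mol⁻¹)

Product: 1.02×10¹⁸ / 6.022×10²³ = 1.694×10⁻⁶ mol.
Moles of photons: 1.93×10²⁰ / 6.022×10²³ = 3.205×10⁻⁴ mol.
Photons absorbed: 0.228 × 3.205×10⁻⁴ = 7.307×10⁻⁵ mol.
Φ = 1.694×10⁻⁶ mol / 7.307×10⁻⁵ mol photons = 0.0232.

Φ = 0.0232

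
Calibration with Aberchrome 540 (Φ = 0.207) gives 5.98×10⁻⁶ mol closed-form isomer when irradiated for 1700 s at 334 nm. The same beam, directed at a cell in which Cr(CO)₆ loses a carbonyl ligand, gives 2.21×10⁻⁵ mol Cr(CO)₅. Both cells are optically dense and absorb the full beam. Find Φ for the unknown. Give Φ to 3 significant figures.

Φ = 0.765

Photons absorbed by the actinometer: 5.98×10⁻⁶ / 0.207 = 2.889×10⁻⁵ mol.
Φ(unknown) = 2.21×10⁻⁵ / 2.889×10⁻⁵ = 0.765.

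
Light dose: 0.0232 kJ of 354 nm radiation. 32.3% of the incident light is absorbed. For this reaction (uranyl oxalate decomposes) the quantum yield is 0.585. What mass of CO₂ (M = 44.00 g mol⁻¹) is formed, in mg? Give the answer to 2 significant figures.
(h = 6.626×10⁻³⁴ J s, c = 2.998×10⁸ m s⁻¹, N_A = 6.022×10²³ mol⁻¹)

Photon energy at 354 nm: hc/λ = (6.626×10⁻³⁴)(2.998×10⁸)/(354×10⁻⁹) = 5.612×10⁻¹⁹ J.
Incident energy: 0.0232 kJ = 23.2 J.
Photons incident: 23.2 / 5.612×10⁻¹⁹ = 4.134×10¹⁹, i.e. 4.134×10¹⁹/6.022×10²³ = 6.865×10⁻⁵ mol.
Photons absorbed: 0.323 × 6.865×10⁻⁵ = 2.217×10⁻⁵ mol.
Product: Φ × n_abs = 0.585 × 2.217×10⁻⁵ = 1.297×10⁻⁵ mol.
Mass: 1.297×10⁻⁵ × 44.00 = 5.707×10⁻⁴ g = 0.57 mg.

0.57 mg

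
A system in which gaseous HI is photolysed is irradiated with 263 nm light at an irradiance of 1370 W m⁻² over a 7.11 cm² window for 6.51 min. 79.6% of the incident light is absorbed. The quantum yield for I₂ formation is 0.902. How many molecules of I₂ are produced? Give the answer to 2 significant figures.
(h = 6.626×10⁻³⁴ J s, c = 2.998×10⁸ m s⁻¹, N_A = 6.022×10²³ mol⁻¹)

Photon energy at 263 nm: hc/λ = (6.626×10⁻³⁴)(2.998×10⁸)/(263×10⁻⁹) = 7.553×10⁻¹⁹ J.
Energy delivered: (1370 W m⁻²)(7.11×10⁻⁴ m²)(390.6 s) = 380.5 J.
Photons incident: 380.5 / 7.553×10⁻¹⁹ = 5.038×10²⁰, i.e. 5.038×10²⁰/6.022×10²³ = 8.366×10⁻⁴ mol.
Photons absorbed: 0.796 × 8.366×10⁻⁴ = 6.659×10⁻⁴ mol.
Product: Φ × n_abs = 0.902 × 6.659×10⁻⁴ = 6.006×10⁻⁴ mol.
As a count: 6.006×10⁻⁴ × 6.022×10²³ = 3.6×10²⁰.

3.6×10²⁰ molecules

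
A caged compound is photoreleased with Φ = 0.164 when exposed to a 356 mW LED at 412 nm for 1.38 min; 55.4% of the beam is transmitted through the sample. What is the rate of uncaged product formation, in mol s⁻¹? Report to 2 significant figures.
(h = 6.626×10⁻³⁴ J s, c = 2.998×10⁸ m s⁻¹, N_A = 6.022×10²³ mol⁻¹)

Photon energy at 412 nm: hc/λ = (6.626×10⁻³⁴)(2.998×10⁸)/(412×10⁻⁹) = 4.822×10⁻¹⁹ J.
Energy delivered: (356 mW)(82.8 s) = 29.48 J.
Photons incident: 29.48 / 4.822×10⁻¹⁹ = 6.114×10¹⁹, i.e. 6.114×10¹⁹/6.022×10²³ = 1.015×10⁻⁴ mol.
Fraction absorbed: 1 − 55.4/100 = 0.4460.
Photons absorbed: 0.4460 × 1.015×10⁻⁴ = 4.527×10⁻⁵ mol.
Product formed: 0.164 × 4.527×10⁻⁵ = 7.424×10⁻⁶ mol.
Rate: 7.424×10⁻⁶ / 82.8 s = 9.0×10⁻⁸ mol s⁻¹.

9.0×10⁻⁸ mol s⁻¹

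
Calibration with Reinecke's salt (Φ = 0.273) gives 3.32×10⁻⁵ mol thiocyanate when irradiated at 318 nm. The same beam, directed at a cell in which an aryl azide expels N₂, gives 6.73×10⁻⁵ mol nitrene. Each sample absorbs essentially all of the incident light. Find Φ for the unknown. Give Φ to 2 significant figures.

Φ = 0.55

Photons absorbed by the actinometer: 3.32×10⁻⁵ / 0.273 = 1.216×10⁻⁴ mol.
Φ(unknown) = 6.73×10⁻⁵ / 1.216×10⁻⁴ = 0.55.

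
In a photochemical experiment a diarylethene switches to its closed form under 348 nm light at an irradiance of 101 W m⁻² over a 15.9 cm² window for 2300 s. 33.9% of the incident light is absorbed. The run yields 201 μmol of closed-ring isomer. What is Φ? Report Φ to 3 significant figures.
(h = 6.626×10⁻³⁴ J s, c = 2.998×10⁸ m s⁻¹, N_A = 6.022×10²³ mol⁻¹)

Φ = 0.552

Product: 201 μmol = 2.01×10⁻⁴ mol.
Photon energy at 348 nm: hc/λ = (6.626×10⁻³⁴)(2.998×10⁸)/(348×10⁻⁹) = 5.708×10⁻¹⁹ J.
Energy delivered: (101 W m⁻²)(15.9×10⁻⁴ m²)(2300 s) = 369.4 J.
Photons incident: 369.4 / 5.708×10⁻¹⁹ = 6.472×10²⁰, i.e. 6.472×10²⁰/6.022×10²³ = 0.001075 mol.
Photons absorbed: 0.339 × 0.001075 = 3.644×10⁻⁴ mol.
Φ = 2.01×10⁻⁴ mol / 3.644×10⁻⁴ mol photons = 0.552.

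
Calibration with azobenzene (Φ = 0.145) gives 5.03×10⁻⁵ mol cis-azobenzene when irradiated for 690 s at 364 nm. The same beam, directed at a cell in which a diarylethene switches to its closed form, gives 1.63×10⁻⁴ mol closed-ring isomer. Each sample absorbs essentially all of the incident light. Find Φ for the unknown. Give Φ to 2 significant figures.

Φ = 0.47

Photons absorbed by the actinometer: 5.03×10⁻⁵ / 0.145 = 3.469×10⁻⁴ mol.
Φ(unknown) = 1.63×10⁻⁴ / 3.469×10⁻⁴ = 0.47.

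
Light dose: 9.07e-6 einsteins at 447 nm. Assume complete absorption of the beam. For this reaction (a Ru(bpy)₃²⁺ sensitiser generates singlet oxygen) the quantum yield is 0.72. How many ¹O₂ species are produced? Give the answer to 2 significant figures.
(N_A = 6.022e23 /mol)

Product: Φ × n_abs = 0.72 × 9.07e-6 = 6.530e-6 mol.
As a count: 6.530e-6 × 6.022e23 = 3.9e18.

3.9e18 species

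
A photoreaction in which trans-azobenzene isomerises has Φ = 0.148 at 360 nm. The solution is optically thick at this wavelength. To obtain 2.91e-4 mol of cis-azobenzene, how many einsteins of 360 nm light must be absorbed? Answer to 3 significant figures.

0.00197 einstein

Photons that must be absorbed: 2.91e-4 / 0.148 = 0.001966 mol.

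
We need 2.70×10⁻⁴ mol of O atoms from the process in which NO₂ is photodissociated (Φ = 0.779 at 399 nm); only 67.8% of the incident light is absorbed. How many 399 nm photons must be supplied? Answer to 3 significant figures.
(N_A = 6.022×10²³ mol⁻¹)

Photons that must be absorbed: 2.70×10⁻⁴ / 0.779 = 3.466×10⁻⁴ mol.
Incident photons needed: 3.466×10⁻⁴ / 0.678 = 5.112×10⁻⁴ mol.
Photon count: 5.112×10⁻⁴ × 6.022×10²³ = 3.08×10²⁰.

3.08×10²⁰ photons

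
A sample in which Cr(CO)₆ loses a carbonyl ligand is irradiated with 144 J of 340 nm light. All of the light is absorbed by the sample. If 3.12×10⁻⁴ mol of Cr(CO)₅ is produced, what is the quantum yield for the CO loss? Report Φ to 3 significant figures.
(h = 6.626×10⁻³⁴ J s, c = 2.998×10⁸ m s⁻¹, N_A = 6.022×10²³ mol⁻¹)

Φ = 0.762

Photon energy at 340 nm: hc/λ = (6.626×10⁻³⁴)(2.998×10⁸)/(340×10⁻⁹) = 5.843×10⁻¹⁹ J.
Photons incident: 144 / 5.843×10⁻¹⁹ = 2.464×10²⁰, i.e. 2.464×10²⁰/6.022×10²³ = 4.092×10⁻⁴ mol.
Φ = 3.12×10⁻⁴ mol / 4.092×10⁻⁴ mol photons = 0.762.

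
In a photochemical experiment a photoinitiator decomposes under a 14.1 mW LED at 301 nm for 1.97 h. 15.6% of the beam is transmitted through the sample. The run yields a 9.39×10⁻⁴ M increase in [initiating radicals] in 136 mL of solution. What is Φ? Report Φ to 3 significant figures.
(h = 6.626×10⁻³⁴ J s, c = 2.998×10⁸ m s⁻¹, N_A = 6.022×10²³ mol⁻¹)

Φ = 0.601

Product: (9.39×10⁻⁴ M)(0.136 L) = 1.277×10⁻⁴ mol.
Photon energy at 301 nm: hc/λ = (6.626×10⁻³⁴)(2.998×10⁸)/(301×10⁻⁹) = 6.600×10⁻¹⁹ J.
Energy delivered: (14.1 mW)(7092 s) = 100.0 J.
Photons incident: 100.0 / 6.600×10⁻¹⁹ = 1.515×10²⁰, i.e. 1.515×10²⁰/6.022×10²³ = 2.516×10⁻⁴ mol.
Fraction absorbed: 1 − 15.6/100 = 0.8440.
Photons absorbed: 0.8440 × 2.516×10⁻⁴ = 2.124×10⁻⁴ mol.
Φ = 1.277×10⁻⁴ mol / 2.124×10⁻⁴ mol photons = 0.601.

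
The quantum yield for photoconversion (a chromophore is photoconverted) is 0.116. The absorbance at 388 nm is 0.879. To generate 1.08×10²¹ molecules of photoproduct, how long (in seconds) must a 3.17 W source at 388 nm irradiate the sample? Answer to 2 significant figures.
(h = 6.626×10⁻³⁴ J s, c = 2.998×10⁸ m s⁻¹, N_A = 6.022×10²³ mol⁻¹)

t ≈ 1700 s

Product: 1.08×10²¹ / 6.022×10²³ = 0.001793 mol.
Photons that must be absorbed: 0.001793 / 0.116 = 0.01546 mol.
Fraction absorbed: 1 − 10^(−0.879) = 0.8679.
Incident photons needed: 0.01546 / 0.8679 = 0.01781 mol.
Photon energy: hc/λ = 5.120×10⁻¹⁹ J; per mole, 3.083×10⁵ J mol⁻¹.
Energy required: 0.01781 × 3.083×10⁵ = 5491 J.
Time: 5491 J / 3.17 W = 1700 s.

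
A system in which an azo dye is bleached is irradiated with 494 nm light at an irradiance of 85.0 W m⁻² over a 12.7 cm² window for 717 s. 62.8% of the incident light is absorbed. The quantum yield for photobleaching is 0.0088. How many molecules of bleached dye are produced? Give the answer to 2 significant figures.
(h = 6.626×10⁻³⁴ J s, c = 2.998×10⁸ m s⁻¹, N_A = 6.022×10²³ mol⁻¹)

1.1×10¹⁸ molecules

Photon energy at 494 nm: hc/λ = (6.626×10⁻³⁴)(2.998×10⁸)/(494×10⁻⁹) = 4.021×10⁻¹⁹ J.
Energy delivered: (85.0 W m⁻²)(12.7×10⁻⁴ m²)(717 s) = 77.40 J.
Photons incident: 77.40 / 4.021×10⁻¹⁹ = 1.925×10²⁰, i.e. 1.925×10²⁰/6.022×10²³ = 3.197×10⁻⁴ mol.
Photons absorbed: 0.628 × 3.197×10⁻⁴ = 2.008×10⁻⁴ mol.
Product: Φ × n_abs = 0.0088 × 2.008×10⁻⁴ = 1.767×10⁻⁶ mol.
As a count: 1.767×10⁻⁶ × 6.022×10²³ = 1.1×10¹⁸.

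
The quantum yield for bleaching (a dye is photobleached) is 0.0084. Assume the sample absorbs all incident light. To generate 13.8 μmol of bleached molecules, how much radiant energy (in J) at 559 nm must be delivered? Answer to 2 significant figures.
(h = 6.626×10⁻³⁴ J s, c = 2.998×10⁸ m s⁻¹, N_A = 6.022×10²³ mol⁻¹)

Product: 13.8 μmol = 1.38×10⁻⁵ mol.
Photons that must be absorbed: 1.38×10⁻⁵ / 0.0084 = 0.001643 mol.
Photon energy: hc/λ = 3.554×10⁻¹⁹ J; per mole, 2.140×10⁵ J mol⁻¹.
Energy required: 0.001643 × 2.140×10⁵ = 350 J.

350 J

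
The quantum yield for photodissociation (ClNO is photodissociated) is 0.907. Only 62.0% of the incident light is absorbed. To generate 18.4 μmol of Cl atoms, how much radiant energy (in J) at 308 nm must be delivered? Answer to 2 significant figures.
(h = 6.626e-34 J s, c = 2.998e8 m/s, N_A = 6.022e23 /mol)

Product: 18.4 μmol = 1.84e-5 mol.
Photons that must be absorbed: 1.84e-5 / 0.907 = 2.029e-5 mol.
Incident photons needed: 2.029e-5 / 0.620 = 3.273e-5 mol.
Photon energy: hc/λ = 6.450e-19 J; per mole, 3.884e5 J mol⁻¹.
Energy required: 3.273e-5 × 3.884e5 = 13 J.

13 J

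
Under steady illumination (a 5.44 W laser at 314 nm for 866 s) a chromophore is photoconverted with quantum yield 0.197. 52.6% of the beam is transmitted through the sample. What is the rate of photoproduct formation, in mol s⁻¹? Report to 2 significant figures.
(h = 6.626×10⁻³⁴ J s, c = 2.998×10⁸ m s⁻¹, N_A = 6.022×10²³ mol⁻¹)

1.3×10⁻⁶ mol s⁻¹

Photon energy at 314 nm: hc/λ = (6.626×10⁻³⁴)(2.998×10⁸)/(314×10⁻⁹) = 6.326×10⁻¹⁹ J.
Energy delivered: (5.44 W)(866 s) = 4711 J.
Photons incident: 4711 / 6.326×10⁻¹⁹ = 7.447×10²¹, i.e. 7.447×10²¹/6.022×10²³ = 0.01237 mol.
Fraction absorbed: 1 − 52.6/100 = 0.4740.
Photons absorbed: 0.4740 × 0.01237 = 0.005863 mol.
Product formed: 0.197 × 0.005863 = 0.001155 mol.
Rate: 0.001155 / 866 s = 1.3×10⁻⁶ mol s⁻¹.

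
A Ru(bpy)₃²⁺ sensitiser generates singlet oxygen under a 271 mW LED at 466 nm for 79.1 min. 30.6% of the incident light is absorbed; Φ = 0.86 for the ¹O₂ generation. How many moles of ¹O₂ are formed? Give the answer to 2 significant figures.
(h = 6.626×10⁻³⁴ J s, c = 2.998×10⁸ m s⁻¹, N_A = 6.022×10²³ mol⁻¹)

0.0013 mol

Photon energy at 466 nm: hc/λ = (6.626×10⁻³⁴)(2.998×10⁸)/(466×10⁻⁹) = 4.263×10⁻¹⁹ J.
Energy delivered: (271 mW)(4746 s) = 1286 J.
Photons incident: 1286 / 4.263×10⁻¹⁹ = 3.017×10²¹, i.e. 3.017×10²¹/6.022×10²³ = 0.005010 mol.
Photons absorbed: 0.306 × 0.005010 = 0.001533 mol.
Product: Φ × n_abs = 0.86 × 0.001533 = 0.001318 mol.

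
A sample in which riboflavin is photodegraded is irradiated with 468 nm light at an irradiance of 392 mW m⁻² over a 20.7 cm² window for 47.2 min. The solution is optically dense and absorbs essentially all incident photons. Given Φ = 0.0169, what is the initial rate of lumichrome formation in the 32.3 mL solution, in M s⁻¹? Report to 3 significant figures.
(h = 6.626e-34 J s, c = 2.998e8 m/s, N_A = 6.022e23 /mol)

1.66e-9 M s⁻¹

Photon energy at 468 nm: hc/λ = (6.626e-34)(2.998e8)/(468e-9) = 4.245e-19 J.
Energy delivered: (392 mW m⁻²)(20.7e-4 m²)(2832 s) = 2.298 J.
Photons incident: 2.298 / 4.245e-19 = 5.413e18, i.e. 5.413e18/6.022e23 = 8.989e-6 mol.
Product formed: 0.0169 × 8.989e-6 = 1.519e-7 mol.
Rate: 1.519e-7 mol / (2832 s × 0.0323 L) = 1.66e-9 M s⁻¹.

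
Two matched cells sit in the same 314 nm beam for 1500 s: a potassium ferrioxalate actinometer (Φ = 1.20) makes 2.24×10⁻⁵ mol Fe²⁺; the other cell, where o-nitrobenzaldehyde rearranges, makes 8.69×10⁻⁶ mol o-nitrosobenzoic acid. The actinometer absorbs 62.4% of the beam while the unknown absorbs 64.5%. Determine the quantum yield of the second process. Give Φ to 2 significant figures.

Photons absorbed by the actinometer: 2.24×10⁻⁵ / 1.20 = 1.867×10⁻⁵ mol.
Incident flux: 1.867×10⁻⁵ / 0.624 = 2.992×10⁻⁵ einstein.
Absorbed by unknown: 0.645 × 2.992×10⁻⁵ = 1.930×10⁻⁵ mol.
Φ(unknown) = 8.69×10⁻⁶ / 1.930×10⁻⁵ = 0.45.

Φ = 0.45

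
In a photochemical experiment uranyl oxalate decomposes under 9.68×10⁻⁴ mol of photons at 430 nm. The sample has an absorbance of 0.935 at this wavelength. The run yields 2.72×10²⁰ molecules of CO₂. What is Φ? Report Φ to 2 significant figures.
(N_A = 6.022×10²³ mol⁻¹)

Φ = 0.53

Product: 2.72×10²⁰ / 6.022×10²³ = 4.517×10⁻⁴ mol.
Fraction absorbed: 1 − 10^(−0.935) = 0.8839.
Photons absorbed: 0.8839 × 9.68×10⁻⁴ = 8.556×10⁻⁴ mol.
Φ = 4.517×10⁻⁴ mol / 8.556×10⁻⁴ mol photons = 0.53.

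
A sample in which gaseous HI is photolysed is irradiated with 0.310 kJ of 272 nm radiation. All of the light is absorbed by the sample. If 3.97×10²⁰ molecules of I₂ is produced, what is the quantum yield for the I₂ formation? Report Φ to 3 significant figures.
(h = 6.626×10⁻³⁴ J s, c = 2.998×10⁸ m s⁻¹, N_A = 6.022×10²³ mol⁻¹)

Product: 3.97×10²⁰ / 6.022×10²³ = 6.592×10⁻⁴ mol.
Photon energy at 272 nm: hc/λ = (6.626×10⁻³⁴)(2.998×10⁸)/(272×10⁻⁹) = 7.303×10⁻¹⁹ J.
Incident energy: 0.310 kJ = 310 J.
Photons incident: 310 / 7.303×10⁻¹⁹ = 4.245×10²⁰, i.e. 4.245×10²⁰/6.022×10²³ = 7.049×10⁻⁴ mol.
Φ = 6.592×10⁻⁴ mol / 7.049×10⁻⁴ mol photons = 0.935.

Φ = 0.935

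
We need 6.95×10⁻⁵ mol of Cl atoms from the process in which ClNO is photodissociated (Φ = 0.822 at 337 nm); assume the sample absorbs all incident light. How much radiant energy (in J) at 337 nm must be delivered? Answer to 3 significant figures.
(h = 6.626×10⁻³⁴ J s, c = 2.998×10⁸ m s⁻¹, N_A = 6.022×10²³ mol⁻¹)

30.0 J

Photons that must be absorbed: 6.95×10⁻⁵ / 0.822 = 8.455×10⁻⁵ mol.
Photon energy: hc/λ = 5.895×10⁻¹⁹ J; per mole, 3.550×10⁵ J mol⁻¹.
Energy required: 8.455×10⁻⁵ × 3.550×10⁵ = 30.0 J.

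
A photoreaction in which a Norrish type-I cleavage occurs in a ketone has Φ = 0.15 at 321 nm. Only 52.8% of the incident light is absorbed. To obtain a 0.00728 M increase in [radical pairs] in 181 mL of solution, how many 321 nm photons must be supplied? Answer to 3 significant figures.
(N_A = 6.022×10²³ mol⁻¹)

Product: (0.00728 M)(0.181 L) = 0.001318 mol.
Photons that must be absorbed: 0.001318 / 0.15 = 0.008787 mol.
Incident photons needed: 0.008787 / 0.528 = 0.01664 mol.
Photon count: 0.01664 × 6.022×10²³ = 1.00×10²².

1.00×10²² photons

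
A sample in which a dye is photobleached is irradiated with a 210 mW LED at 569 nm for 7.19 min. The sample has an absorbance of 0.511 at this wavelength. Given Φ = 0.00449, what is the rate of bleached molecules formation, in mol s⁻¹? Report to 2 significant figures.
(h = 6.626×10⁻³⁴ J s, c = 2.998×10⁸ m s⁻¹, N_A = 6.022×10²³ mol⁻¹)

Photon energy at 569 nm: hc/λ = (6.626×10⁻³⁴)(2.998×10⁸)/(569×10⁻⁹) = 3.491×10⁻¹⁹ J.
Energy delivered: (210 mW)(431.4 s) = 90.59 J.
Photons incident: 90.59 / 3.491×10⁻¹⁹ = 2.595×10²⁰, i.e. 2.595×10²⁰/6.022×10²³ = 4.309×10⁻⁴ mol.
Fraction absorbed: 1 − 10^(−0.511) = 0.6917.
Photons absorbed: 0.6917 × 4.309×10⁻⁴ = 2.981×10⁻⁴ mol.
Product formed: 0.00449 × 2.981×10⁻⁴ = 1.338×10⁻⁶ mol.
Rate: 1.338×10⁻⁶ / 431.4 s = 3.1×10⁻⁹ mol s⁻¹.

3.1×10⁻⁹ mol s⁻¹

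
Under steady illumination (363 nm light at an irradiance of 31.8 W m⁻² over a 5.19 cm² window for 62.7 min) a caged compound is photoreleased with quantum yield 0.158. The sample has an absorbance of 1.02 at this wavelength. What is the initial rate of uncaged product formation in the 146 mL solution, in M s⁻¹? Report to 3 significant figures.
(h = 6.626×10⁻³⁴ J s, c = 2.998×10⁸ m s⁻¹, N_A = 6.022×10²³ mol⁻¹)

4.90×10⁻⁸ M s⁻¹

Photon energy at 363 nm: hc/λ = (6.626×10⁻³⁴)(2.998×10⁸)/(363×10⁻⁹) = 5.472×10⁻¹⁹ J.
Energy delivered: (31.8 W m⁻²)(5.19×10⁻⁴ m²)(3762 s) = 62.09 J.
Photons incident: 62.09 / 5.472×10⁻¹⁹ = 1.135×10²⁰, i.e. 1.135×10²⁰/6.022×10²³ = 1.885×10⁻⁴ mol.
Fraction absorbed: 1 − 10^(−1.02) = 0.9045.
Photons absorbed: 0.9045 × 1.885×10⁻⁴ = 1.705×10⁻⁴ mol.
Product formed: 0.158 × 1.705×10⁻⁴ = 2.694×10⁻⁵ mol.
Rate: 2.694×10⁻⁵ mol / (3762 s × 0.146 L) = 4.90×10⁻⁸ M s⁻¹.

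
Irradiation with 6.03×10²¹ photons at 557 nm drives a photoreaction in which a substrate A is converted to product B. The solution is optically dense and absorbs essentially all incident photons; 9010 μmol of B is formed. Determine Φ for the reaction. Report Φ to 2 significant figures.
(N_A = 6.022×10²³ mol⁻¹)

Φ = 0.90

Product: 9010 μmol = 0.00901 mol.
Moles of photons: 6.03×10²¹ / 6.022×10²³ = 0.01001 mol.
Φ = 0.00901 mol / 0.01001 mol photons = 0.90.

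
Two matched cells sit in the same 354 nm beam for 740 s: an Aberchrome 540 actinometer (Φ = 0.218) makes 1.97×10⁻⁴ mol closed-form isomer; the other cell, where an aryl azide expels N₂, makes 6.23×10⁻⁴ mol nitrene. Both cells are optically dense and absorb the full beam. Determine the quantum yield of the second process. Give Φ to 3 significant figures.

Photons absorbed by the actinometer: 1.97×10⁻⁴ / 0.218 = 9.037×10⁻⁴ mol.
Φ(unknown) = 6.23×10⁻⁴ / 9.037×10⁻⁴ = 0.689.

Φ = 0.689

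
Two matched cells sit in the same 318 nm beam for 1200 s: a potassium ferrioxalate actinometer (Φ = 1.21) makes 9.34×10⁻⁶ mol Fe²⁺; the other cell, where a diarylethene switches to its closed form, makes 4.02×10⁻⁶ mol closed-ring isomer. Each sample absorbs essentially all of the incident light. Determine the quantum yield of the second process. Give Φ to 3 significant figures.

Φ = 0.521

Photons absorbed by the actinometer: 9.34×10⁻⁶ / 1.21 = 7.719×10⁻⁶ mol.
Φ(unknown) = 4.02×10⁻⁶ / 7.719×10⁻⁶ = 0.521.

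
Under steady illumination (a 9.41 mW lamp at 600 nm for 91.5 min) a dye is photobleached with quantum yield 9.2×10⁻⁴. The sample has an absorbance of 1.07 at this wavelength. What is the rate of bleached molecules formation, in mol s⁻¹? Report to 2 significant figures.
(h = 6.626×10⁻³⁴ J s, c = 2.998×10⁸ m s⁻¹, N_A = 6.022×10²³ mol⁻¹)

4.0×10⁻¹¹ mol s⁻¹

Photon energy at 600 nm: hc/λ = (6.626×10⁻³⁴)(2.998×10⁸)/(600×10⁻⁹) = 3.311×10⁻¹⁹ J.
Energy delivered: (9.41 mW)(5490 s) = 51.66 J.
Photons incident: 51.66 / 3.311×10⁻¹⁹ = 1.560×10²⁰, i.e. 1.560×10²⁰/6.022×10²³ = 2.591×10⁻⁴ mol.
Fraction absorbed: 1 − 10^(−1.07) = 0.9149.
Photons absorbed: 0.9149 × 2.591×10⁻⁴ = 2.371×10⁻⁴ mol.
Product formed: 9.2×10⁻⁴ × 2.371×10⁻⁴ = 2.181×10⁻⁷ mol.
Rate: 2.181×10⁻⁷ / 5490 s = 4.0×10⁻¹¹ mol s⁻¹.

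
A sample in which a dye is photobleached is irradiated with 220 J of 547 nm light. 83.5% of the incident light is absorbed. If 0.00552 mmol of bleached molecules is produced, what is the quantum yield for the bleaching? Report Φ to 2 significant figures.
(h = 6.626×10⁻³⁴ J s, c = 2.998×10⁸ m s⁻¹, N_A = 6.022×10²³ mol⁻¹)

Product: 0.00552 mmol = 5.52×10⁻⁶ mol.
Photon energy at 547 nm: hc/λ = (6.626×10⁻³⁴)(2.998×10⁸)/(547×10⁻⁹) = 3.632×10⁻¹⁹ J.
Photons incident: 220 / 3.632×10⁻¹⁹ = 6.057×10²⁰, i.e. 6.057×10²⁰/6.022×10²³ = 0.001006 mol.
Photons absorbed: 0.835 × 0.001006 = 8.400×10⁻⁴ mol.
Φ = 5.52×10⁻⁶ mol / 8.400×10⁻⁴ mol photons = 0.0066.

Φ = 0.0066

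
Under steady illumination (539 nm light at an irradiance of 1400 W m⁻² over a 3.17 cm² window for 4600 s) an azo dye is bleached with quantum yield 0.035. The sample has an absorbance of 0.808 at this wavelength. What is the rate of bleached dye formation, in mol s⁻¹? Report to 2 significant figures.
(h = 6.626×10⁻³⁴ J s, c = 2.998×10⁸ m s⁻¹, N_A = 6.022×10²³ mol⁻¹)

Photon energy at 539 nm: hc/λ = (6.626×10⁻³⁴)(2.998×10⁸)/(539×10⁻⁹) = 3.685×10⁻¹⁹ J.
Energy delivered: (1400 W m⁻²)(3.17×10⁻⁴ m²)(4600 s) = 2041 J.
Photons incident: 2041 / 3.685×10⁻¹⁹ = 5.539×10²¹, i.e. 5.539×10²¹/6.022×10²³ = 0.009198 mol.
Fraction absorbed: 1 − 10^(−0.808) = 0.8444.
Photons absorbed: 0.8444 × 0.009198 = 0.007767 mol.
Product formed: 0.035 × 0.007767 = 2.718×10⁻⁴ mol.
Rate: 2.718×10⁻⁴ / 4600 s = 5.9×10⁻⁸ mol s⁻¹.

5.9×10⁻⁸ mol s⁻¹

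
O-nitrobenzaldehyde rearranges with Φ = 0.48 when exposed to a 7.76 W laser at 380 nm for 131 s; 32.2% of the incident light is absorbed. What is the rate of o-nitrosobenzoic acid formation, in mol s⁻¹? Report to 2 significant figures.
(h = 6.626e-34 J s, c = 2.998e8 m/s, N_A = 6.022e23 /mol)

3.8e-6 mol s⁻¹

Photon energy at 380 nm: hc/λ = (6.626e-34)(2.998e8)/(380e-9) = 5.228e-19 J.
Energy delivered: (7.76 W)(131 s) = 1017 J.
Photons incident: 1017 / 5.228e-19 = 1.945e21, i.e. 1.945e21/6.022e23 = 0.003230 mol.
Photons absorbed: 0.322 × 0.003230 = 0.001040 mol.
Product formed: 0.48 × 0.001040 = 4.992e-4 mol.
Rate: 4.992e-4 / 131 s = 3.8e-6 mol s⁻¹.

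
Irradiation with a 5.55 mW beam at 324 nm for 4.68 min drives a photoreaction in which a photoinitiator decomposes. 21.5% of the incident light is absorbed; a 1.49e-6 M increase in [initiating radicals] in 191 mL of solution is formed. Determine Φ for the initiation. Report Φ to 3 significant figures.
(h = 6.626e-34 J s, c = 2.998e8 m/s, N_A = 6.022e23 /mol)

Φ = 0.314

Product: (1.49e-6 M)(0.191 L) = 2.846e-7 mol.
Photon energy at 324 nm: hc/λ = (6.626e-34)(2.998e8)/(324e-9) = 6.131e-19 J.
Energy delivered: (5.55 mW)(280.8 s) = 1.558 J.
Photons incident: 1.558 / 6.131e-19 = 2.541e18, i.e. 2.541e18/6.022e23 = 4.220e-6 mol.
Photons absorbed: 0.215 × 4.220e-6 = 9.073e-7 mol.
Φ = 2.846e-7 mol / 9.073e-7 mol photons = 0.314.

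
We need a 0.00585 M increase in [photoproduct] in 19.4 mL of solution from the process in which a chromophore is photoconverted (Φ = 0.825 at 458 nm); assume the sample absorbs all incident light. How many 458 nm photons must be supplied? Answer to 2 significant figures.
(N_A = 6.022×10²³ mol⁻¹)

Product: (0.00585 M)(0.0194 L) = 1.135×10⁻⁴ mol.
Photons that must be absorbed: 1.135×10⁻⁴ / 0.825 = 1.376×10⁻⁴ mol.
Photon count: 1.376×10⁻⁴ × 6.022×10²³ = 8.3×10¹⁹.

8.3×10¹⁹ photons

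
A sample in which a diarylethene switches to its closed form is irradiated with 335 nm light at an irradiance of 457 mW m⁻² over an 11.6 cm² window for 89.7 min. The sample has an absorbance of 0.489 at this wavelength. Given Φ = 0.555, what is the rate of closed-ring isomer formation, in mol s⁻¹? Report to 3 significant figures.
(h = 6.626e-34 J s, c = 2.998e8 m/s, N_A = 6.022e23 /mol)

5.57e-10 mol s⁻¹

Photon energy at 335 nm: hc/λ = (6.626e-34)(2.998e8)/(335e-9) = 5.930e-19 J.
Energy delivered: (457 mW m⁻²)(11.6e-4 m²)(5382 s) = 2.853 J.
Photons incident: 2.853 / 5.930e-19 = 4.811e18, i.e. 4.811e18/6.022e23 = 7.989e-6 mol.
Fraction absorbed: 1 − 10^(−0.489) = 0.6757.
Photons absorbed: 0.6757 × 7.989e-6 = 5.398e-6 mol.
Product formed: 0.555 × 5.398e-6 = 2.996e-6 mol.
Rate: 2.996e-6 / 5382 s = 5.57e-10 mol s⁻¹.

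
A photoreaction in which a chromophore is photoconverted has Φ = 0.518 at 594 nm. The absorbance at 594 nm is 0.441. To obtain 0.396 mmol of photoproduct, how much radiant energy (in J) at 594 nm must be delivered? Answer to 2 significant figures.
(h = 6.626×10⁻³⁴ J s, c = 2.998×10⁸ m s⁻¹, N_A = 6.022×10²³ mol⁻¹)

Product: 0.396 mmol = 3.96×10⁻⁴ mol.
Photons that must be absorbed: 3.96×10⁻⁴ / 0.518 = 7.645×10⁻⁴ mol.
Fraction absorbed: 1 − 10^(−0.441) = 0.6378.
Incident photons needed: 7.645×10⁻⁴ / 0.6378 = 0.001199 mol.
Photon energy: hc/λ = 3.344×10⁻¹⁹ J; per mole, 2.014×10⁵ J mol⁻¹.
Energy required: 0.001199 × 2.014×10⁵ = 240 J.

240 J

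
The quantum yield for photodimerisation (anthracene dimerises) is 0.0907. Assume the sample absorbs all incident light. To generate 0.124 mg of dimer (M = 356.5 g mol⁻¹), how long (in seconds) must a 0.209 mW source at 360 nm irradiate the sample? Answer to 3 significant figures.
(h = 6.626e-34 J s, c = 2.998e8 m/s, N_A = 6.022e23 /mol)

t ≈ 6100 s

Product: 0.124 mg / 356.5 g mol⁻¹ = 3.478e-7 mol.
Photons that must be absorbed: 3.478e-7 / 0.0907 = 3.835e-6 mol.
Photon energy: hc/λ = 5.518e-19 J; per mole, 3.323e5 J mol⁻¹.
Energy required: 3.835e-6 × 3.323e5 = 1.274 J.
Time: 1.274 J / 0.000209 W = 6100 s.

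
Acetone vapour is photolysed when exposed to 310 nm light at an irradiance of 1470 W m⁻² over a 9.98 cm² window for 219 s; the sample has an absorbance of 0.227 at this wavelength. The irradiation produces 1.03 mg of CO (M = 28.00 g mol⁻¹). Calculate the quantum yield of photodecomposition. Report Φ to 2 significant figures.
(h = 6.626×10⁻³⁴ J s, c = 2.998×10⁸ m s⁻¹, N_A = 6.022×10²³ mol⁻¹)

Product: 1.03 mg / 28.00 g mol⁻¹ = 3.679×10⁻⁵ mol.
Photon energy at 310 nm: hc/λ = (6.626×10⁻³⁴)(2.998×10⁸)/(310×10⁻⁹) = 6.408×10⁻¹⁹ J.
Energy delivered: (1470 W m⁻²)(9.98×10⁻⁴ m²)(219 s) = 321.3 J.
Photons incident: 321.3 / 6.408×10⁻¹⁹ = 5.014×10²⁰, i.e. 5.014×10²⁰/6.022×10²³ = 8.326×10⁻⁴ mol.
Fraction absorbed: 1 − 10^(−0.227) = 0.4071.
Photons absorbed: 0.4071 × 8.326×10⁻⁴ = 3.390×10⁻⁴ mol.
Φ = 3.679×10⁻⁵ mol / 3.390×10⁻⁴ mol photons = 0.11.

Φ = 0.11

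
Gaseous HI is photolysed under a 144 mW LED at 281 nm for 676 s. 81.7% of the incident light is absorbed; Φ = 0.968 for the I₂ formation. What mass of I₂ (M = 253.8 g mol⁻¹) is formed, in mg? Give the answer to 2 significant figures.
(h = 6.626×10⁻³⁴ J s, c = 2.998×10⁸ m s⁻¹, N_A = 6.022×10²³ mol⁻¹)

Photon energy at 281 nm: hc/λ = (6.626×10⁻³⁴)(2.998×10⁸)/(281×10⁻⁹) = 7.069×10⁻¹⁹ J.
Energy delivered: (144 mW)(676 s) = 97.34 J.
Photons incident: 97.34 / 7.069×10⁻¹⁹ = 1.377×10²⁰, i.e. 1.377×10²⁰/6.022×10²³ = 2.287×10⁻⁴ mol.
Photons absorbed: 0.817 × 2.287×10⁻⁴ = 1.868×10⁻⁴ mol.
Product: Φ × n_abs = 0.968 × 1.868×10⁻⁴ = 1.808×10⁻⁴ mol.
Mass: 1.808×10⁻⁴ × 253.8 = 0.04589 g = 46 mg.

46 mg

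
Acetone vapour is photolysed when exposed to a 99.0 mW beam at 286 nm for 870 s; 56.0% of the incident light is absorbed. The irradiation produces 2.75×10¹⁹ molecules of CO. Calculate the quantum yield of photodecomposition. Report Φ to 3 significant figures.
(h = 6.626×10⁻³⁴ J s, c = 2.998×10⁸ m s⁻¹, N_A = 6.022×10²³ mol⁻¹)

Φ = 0.396

Product: 2.75×10¹⁹ / 6.022×10²³ = 4.567×10⁻⁵ mol.
Photon energy at 286 nm: hc/λ = (6.626×10⁻³⁴)(2.998×10⁸)/(286×10⁻⁹) = 6.946×10⁻¹⁹ J.
Energy delivered: (99.0 mW)(870 s) = 86.13 J.
Photons incident: 86.13 / 6.946×10⁻¹⁹ = 1.240×10²⁰, i.e. 1.240×10²⁰/6.022×10²³ = 2.059×10⁻⁴ mol.
Photons absorbed: 0.560 × 2.059×10⁻⁴ = 1.153×10⁻⁴ mol.
Φ = 4.567×10⁻⁵ mol / 1.153×10⁻⁴ mol photons = 0.396.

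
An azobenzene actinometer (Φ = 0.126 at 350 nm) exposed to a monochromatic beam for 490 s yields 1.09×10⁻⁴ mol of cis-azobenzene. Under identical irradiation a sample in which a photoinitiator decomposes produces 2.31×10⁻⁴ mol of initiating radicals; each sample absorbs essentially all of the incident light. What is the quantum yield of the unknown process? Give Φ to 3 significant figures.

Φ = 0.267

Photons absorbed by the actinometer: 1.09×10⁻⁴ / 0.126 = 8.651×10⁻⁴ mol.
Φ(unknown) = 2.31×10⁻⁴ / 8.651×10⁻⁴ = 0.267.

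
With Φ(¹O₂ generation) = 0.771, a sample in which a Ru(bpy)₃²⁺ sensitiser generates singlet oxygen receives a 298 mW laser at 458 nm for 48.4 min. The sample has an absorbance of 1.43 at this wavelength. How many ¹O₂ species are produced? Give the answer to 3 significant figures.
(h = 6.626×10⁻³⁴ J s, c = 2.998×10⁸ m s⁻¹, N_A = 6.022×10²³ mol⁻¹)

1.48×10²¹ species

Photon energy at 458 nm: hc/λ = (6.626×10⁻³⁴)(2.998×10⁸)/(458×10⁻⁹) = 4.337×10⁻¹⁹ J.
Energy delivered: (298 mW)(2904 s) = 865.4 J.
Photons incident: 865.4 / 4.337×10⁻¹⁹ = 1.995×10²¹, i.e. 1.995×10²¹/6.022×10²³ = 0.003313 mol.
Fraction absorbed: 1 − 10^(−1.43) = 0.9628.
Photons absorbed: 0.9628 × 0.003313 = 0.003190 mol.
Product: Φ × n_abs = 0.771 × 0.003190 = 0.002459 mol.
As a count: 0.002459 × 6.022×10²³ = 1.48×10²¹.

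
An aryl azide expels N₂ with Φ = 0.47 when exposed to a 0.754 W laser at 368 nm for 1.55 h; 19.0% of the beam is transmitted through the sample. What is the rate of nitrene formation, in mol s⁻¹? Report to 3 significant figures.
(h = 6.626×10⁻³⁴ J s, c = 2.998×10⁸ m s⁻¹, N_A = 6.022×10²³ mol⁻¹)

Photon energy at 368 nm: hc/λ = (6.626×10⁻³⁴)(2.998×10⁸)/(368×10⁻⁹) = 5.398×10⁻¹⁹ J.
Energy delivered: (0.754 W)(5580 s) = 4207 J.
Photons incident: 4207 / 5.398×10⁻¹⁹ = 7.794×10²¹, i.e. 7.794×10²¹/6.022×10²³ = 0.01294 mol.
Fraction absorbed: 1 − 19.0/100 = 0.8100.
Photons absorbed: 0.8100 × 0.01294 = 0.01048 mol.
Product formed: 0.47 × 0.01048 = 0.004926 mol.
Rate: 0.004926 / 5580 s = 8.83×10⁻⁷ mol s⁻¹.

8.83×10⁻⁷ mol s⁻¹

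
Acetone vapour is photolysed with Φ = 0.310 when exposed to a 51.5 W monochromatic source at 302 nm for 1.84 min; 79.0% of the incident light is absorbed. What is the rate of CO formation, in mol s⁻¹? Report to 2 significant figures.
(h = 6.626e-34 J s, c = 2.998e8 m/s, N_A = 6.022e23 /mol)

Photon energy at 302 nm: hc/λ = (6.626e-34)(2.998e8)/(302e-9) = 6.578e-19 J.
Energy delivered: (51.5 W)(110.4 s) = 5686 J.
Photons incident: 5686 / 6.578e-19 = 8.644e21, i.e. 8.644e21/6.022e23 = 0.01435 mol.
Photons absorbed: 0.790 × 0.01435 = 0.01134 mol.
Product formed: 0.310 × 0.01134 = 0.003515 mol.
Rate: 0.003515 / 110.4 s = 3.2e-5 mol s⁻¹.

3.2e-5 mol s⁻¹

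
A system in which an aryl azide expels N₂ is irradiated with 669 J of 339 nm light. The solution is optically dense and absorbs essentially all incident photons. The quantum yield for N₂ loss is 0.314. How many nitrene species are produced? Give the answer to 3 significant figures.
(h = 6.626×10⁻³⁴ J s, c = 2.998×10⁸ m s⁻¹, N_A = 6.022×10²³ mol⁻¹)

Photon energy at 339 nm: hc/λ = (6.626×10⁻³⁴)(2.998×10⁸)/(339×10⁻⁹) = 5.860×10⁻¹⁹ J.
Photons incident: 669 / 5.860×10⁻¹⁹ = 1.142×10²¹, i.e. 1.142×10²¹/6.022×10²³ = 0.001896 mol.
Product: Φ × n_abs = 0.314 × 0.001896 = 5.953×10⁻⁴ mol.
As a count: 5.953×10⁻⁴ × 6.022×10²³ = 3.58×10²⁰.

3.58×10²⁰ species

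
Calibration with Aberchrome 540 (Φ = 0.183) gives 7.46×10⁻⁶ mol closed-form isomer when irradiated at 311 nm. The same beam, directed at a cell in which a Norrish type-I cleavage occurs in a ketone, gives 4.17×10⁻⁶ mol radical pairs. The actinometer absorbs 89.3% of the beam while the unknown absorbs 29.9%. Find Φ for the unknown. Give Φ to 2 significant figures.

Φ = 0.31

Photons absorbed by the actinometer: 7.46×10⁻⁶ / 0.183 = 4.077×10⁻⁵ mol.
Incident flux: 4.077×10⁻⁵ / 0.893 = 4.566×10⁻⁵ einstein.
Absorbed by unknown: 0.299 × 4.566×10⁻⁵ = 1.365×10⁻⁵ mol.
Φ(unknown) = 4.17×10⁻⁶ / 1.365×10⁻⁵ = 0.31.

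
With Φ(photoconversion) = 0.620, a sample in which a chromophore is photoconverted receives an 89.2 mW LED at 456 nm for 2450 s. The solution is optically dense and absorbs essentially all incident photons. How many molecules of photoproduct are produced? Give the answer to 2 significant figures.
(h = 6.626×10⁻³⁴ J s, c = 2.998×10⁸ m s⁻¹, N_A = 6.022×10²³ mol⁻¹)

Photon energy at 456 nm: hc/λ = (6.626×10⁻³⁴)(2.998×10⁸)/(456×10⁻⁹) = 4.356×10⁻¹⁹ J.
Energy delivered: (89.2 mW)(2450 s) = 218.5 J.
Photons incident: 218.5 / 4.356×10⁻¹⁹ = 5.016×10²⁰, i.e. 5.016×10²⁰/6.022×10²³ = 8.329×10⁻⁴ mol.
Product: Φ × n_abs = 0.620 × 8.329×10⁻⁴ = 5.164×10⁻⁴ mol.
As a count: 5.164×10⁻⁴ × 6.022×10²³ = 3.1×10²⁰.

3.1×10²⁰ molecules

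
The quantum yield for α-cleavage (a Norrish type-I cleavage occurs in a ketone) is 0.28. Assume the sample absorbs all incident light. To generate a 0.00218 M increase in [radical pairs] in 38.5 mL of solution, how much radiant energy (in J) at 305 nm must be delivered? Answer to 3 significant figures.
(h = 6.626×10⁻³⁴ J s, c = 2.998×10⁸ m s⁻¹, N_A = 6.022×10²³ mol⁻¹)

118 J

Product: (0.00218 M)(0.0385 L) = 8.393×10⁻⁵ mol.
Photons that must be absorbed: 8.393×10⁻⁵ / 0.28 = 2.998×10⁻⁴ mol.
Photon energy: hc/λ = 6.513×10⁻¹⁹ J; per mole, 3.922×10⁵ J mol⁻¹.
Energy required: 2.998×10⁻⁴ × 3.922×10⁵ = 118 J.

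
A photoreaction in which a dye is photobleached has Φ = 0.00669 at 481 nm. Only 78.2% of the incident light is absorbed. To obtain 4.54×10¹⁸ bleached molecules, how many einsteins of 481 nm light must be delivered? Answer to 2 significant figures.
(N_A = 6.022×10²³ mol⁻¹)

0.0014 einstein

Product: 4.54×10¹⁸ / 6.022×10²³ = 7.539×10⁻⁶ mol.
Photons that must be absorbed: 7.539×10⁻⁶ / 0.00669 = 0.001127 mol.
Incident photons needed: 0.001127 / 0.782 = 0.001441 mol.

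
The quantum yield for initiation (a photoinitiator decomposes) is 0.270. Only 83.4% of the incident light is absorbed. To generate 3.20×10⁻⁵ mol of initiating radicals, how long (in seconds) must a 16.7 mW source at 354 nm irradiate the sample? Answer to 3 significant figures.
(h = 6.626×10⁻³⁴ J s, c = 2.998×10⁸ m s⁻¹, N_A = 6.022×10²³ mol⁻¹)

t ≈ 2880 s

Photons that must be absorbed: 3.20×10⁻⁵ / 0.270 = 1.185×10⁻⁴ mol.
Incident photons needed: 1.185×10⁻⁴ / 0.834 = 1.421×10⁻⁴ mol.
Photon energy: hc/λ = 5.612×10⁻¹⁹ J; per mole, 3.380×10⁵ J mol⁻¹.
Energy required: 1.421×10⁻⁴ × 3.380×10⁵ = 48.03 J.
Time: 48.03 J / 0.0167 W = 2880 s.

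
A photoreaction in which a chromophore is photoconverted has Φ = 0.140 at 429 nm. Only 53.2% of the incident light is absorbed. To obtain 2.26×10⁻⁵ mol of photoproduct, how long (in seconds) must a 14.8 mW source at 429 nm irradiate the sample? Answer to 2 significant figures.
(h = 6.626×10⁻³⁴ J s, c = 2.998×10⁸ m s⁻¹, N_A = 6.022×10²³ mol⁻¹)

t ≈ 5700 s

Photons that must be absorbed: 2.26×10⁻⁵ / 0.140 = 1.614×10⁻⁴ mol.
Incident photons needed: 1.614×10⁻⁴ / 0.532 = 3.034×10⁻⁴ mol.
Photon energy: hc/λ = 4.630×10⁻¹⁹ J; per mole, 2.788×10⁵ J mol⁻¹.
Energy required: 3.034×10⁻⁴ × 2.788×10⁵ = 84.59 J.
Time: 84.59 J / 0.0148 W = 5700 s.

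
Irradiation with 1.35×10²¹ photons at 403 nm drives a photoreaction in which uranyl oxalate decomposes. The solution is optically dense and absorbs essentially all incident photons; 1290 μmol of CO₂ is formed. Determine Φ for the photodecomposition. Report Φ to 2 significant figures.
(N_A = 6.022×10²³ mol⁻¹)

Φ = 0.58

Product: 1290 μmol = 0.00129 mol.
Moles of photons: 1.35×10²¹ / 6.022×10²³ = 0.002242 mol.
Φ = 0.00129 mol / 0.002242 mol photons = 0.58.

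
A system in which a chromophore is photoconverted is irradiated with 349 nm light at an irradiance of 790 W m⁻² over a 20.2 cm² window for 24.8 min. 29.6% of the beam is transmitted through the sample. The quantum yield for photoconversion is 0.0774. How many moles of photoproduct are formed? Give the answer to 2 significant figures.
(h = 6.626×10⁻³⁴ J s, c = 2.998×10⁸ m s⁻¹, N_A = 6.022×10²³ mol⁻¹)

Photon energy at 349 nm: hc/λ = (6.626×10⁻³⁴)(2.998×10⁸)/(349×10⁻⁹) = 5.692×10⁻¹⁹ J.
Energy delivered: (790 W m⁻²)(20.2×10⁻⁴ m²)(1488 s) = 2375 J.
Photons incident: 2375 / 5.692×10⁻¹⁹ = 4.173×10²¹, i.e. 4.173×10²¹/6.022×10²³ = 0.006930 mol.
Fraction absorbed: 1 − 29.6/100 = 0.7040.
Photons absorbed: 0.7040 × 0.006930 = 0.004879 mol.
Product: Φ × n_abs = 0.0774 × 0.004879 = 3.776×10⁻⁴ mol.

3.8×10⁻⁴ mol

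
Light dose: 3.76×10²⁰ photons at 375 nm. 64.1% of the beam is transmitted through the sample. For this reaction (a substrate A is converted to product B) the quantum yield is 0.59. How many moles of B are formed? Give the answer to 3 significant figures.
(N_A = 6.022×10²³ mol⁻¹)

Moles of photons: 3.76×10²⁰ / 6.022×10²³ = 6.244×10⁻⁴ mol.
Fraction absorbed: 1 − 64.1/100 = 0.3590.
Photons absorbed: 0.3590 × 6.244×10⁻⁴ = 2.242×10⁻⁴ mol.
Product: Φ × n_abs = 0.59 × 2.242×10⁻⁴ = 1.323×10⁻⁴ mol.

1.32×10⁻⁴ mol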